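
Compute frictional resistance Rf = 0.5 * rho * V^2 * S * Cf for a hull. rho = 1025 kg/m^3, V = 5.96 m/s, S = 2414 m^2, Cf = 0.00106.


Formula: Rf = 0.5 * rho * V^2 * S * Cf
Step 1 — V^2 = 5.96^2 = 35.5216
Step 2 — 0.5 * rho * V^2 = 0.5 * 1025 * 35.5216 = 18204.82
Step 3 — Rf = 18204.82 * 2414 * 0.00106 ≈ 46583 N (5 s.f.)

46583 N


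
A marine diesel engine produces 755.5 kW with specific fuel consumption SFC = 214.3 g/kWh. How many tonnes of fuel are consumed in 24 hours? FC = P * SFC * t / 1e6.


Formula: FC (tonnes) = P * SFC * t / 1,000,000
Step 1 — P * SFC * t = 755.5 * 214.3 * 24 = 3885687.6 g
Step 2 — FC (tonnes) = 3885687.6 / 1,000,000 ≈ 3.8857 tonnes (5 s.f.)

3.8857 tonnes


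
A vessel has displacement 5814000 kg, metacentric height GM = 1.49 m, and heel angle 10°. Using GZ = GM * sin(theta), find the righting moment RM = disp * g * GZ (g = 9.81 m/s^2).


Formula: GZ = GM * sin(theta); RM = disp * g * GZ
Step 1 — GZ = 1.49 * sin(10°) = 1.49 * 0.173648 = 0.258736 m
Step 2 — RM = 5814000 * 9.81 * 0.258736 ≈ 14757000 N·m (5 s.f.)

14757000 N·m


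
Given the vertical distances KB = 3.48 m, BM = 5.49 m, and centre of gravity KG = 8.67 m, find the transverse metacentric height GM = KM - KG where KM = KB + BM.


Formula: GM = KB + BM - KG
Step 1 — KM = KB + BM = 3.48 + 5.49 = 8.97 m
Step 2 — GM = KM - KG = 8.97 - 8.67 = 0.3 m

0.3 m


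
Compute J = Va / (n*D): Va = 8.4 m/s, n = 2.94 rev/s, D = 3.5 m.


Formula: J = Va / (n * D)
Step 1 — n * D = 2.94 * 3.5 = 10.29
Step 2 — J = 8.4 / 10.29 ≈ 0.81633 (5 s.f.)

0.81633


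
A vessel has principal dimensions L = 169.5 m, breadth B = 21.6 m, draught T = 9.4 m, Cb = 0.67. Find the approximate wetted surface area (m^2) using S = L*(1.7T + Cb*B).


Formula: S = 1.7*L*T + V/T with V = Cb*L*B*T, i.e. S = L * (1.7*T + Cb*B)
Step 1 — 1.7*T = 1.7 * 9.4 = 15.98 m
Step 2 — Cb*B = 0.67 * 21.6 = 14.472 m
Step 3 — 1.7*T + Cb*B = 15.98 + 14.472 = 30.452 m
Step 4 — S = 169.5 * 30.452 ≈ 5161.6 m^2 (5 s.f.)

5161.6 m^2


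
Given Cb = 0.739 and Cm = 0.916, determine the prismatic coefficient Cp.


Formula: Cp = Cb / Cm
Substituting: Cp = 0.739 / 0.916
Result: Cp ≈ 0.80677 (5 s.f.)

0.80677


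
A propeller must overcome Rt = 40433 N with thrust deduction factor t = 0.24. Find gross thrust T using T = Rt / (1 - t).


Formula: T = Rt / (1 - t)
Step 1 — (1 - t) = 1 - 0.24 = 0.76
Step 2 — T = 40433 / 0.76 ≈ 53201 N (5 s.f.)

53201 N


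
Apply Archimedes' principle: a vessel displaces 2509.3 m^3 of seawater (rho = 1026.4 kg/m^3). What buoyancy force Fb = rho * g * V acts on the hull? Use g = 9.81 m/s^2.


Formula: Fb = rho * g * V
Substituting: Fb = 1026.4 * 9.81 * 2509.3
Intermediate: 1026.4 * 9.81 = 10068.984
Result: Fb = 10068.984 * 2509.3 ≈ 25266000 N (5 s.f.)

25266000 N


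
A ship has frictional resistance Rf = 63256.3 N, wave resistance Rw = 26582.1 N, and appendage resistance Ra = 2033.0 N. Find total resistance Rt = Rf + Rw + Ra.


Formula: Rt = Rf + Rw + Ra
Substituting: Rt = 63256.3 + 26582.1 + 2033.0
Result: Rt = 91871.4 N

91871.4 N


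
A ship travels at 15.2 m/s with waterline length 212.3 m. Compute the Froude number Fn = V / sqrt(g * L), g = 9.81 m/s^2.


Formula: Fn = V / sqrt(g * L)
Step 1 — g * L = 9.81 * 212.3 = 2082.663
Step 2 — sqrt(g * L) = sqrt(2082.663) = 45.636203
Step 3 — Fn = 15.2 / 45.636203 ≈ 0.33307 (5 s.f.)

0.33307


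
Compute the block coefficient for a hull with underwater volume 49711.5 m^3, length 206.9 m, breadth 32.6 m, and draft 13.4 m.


Formula: Cb = V / (L * B * T)
Step 1 — L * B * T = 206.9 * 32.6 * 13.4 = 90382.196 m^3
Step 2 — Cb = 49711.5 / 90382.196 ≈ 0.55001 (5 s.f.)

0.55001


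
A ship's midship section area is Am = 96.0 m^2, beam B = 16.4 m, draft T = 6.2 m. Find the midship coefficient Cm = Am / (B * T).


Formula: Cm = Am / (B * T)
Step 1 — B * T = 16.4 * 6.2 = 101.68 m^2
Step 2 — Cm = 96.0 / 101.68 ≈ 0.94414 (5 s.f.)

0.94414


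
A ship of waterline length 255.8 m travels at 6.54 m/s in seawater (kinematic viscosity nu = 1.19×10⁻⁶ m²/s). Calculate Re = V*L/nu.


Formula: Re = V * L / nu
Step 1 — V * L = 6.54 * 255.8 = 1672.932 m^2/s
Step 2 — Re = 1672.932 / 1.19e-6 = 1.41e+09

1.41e+09


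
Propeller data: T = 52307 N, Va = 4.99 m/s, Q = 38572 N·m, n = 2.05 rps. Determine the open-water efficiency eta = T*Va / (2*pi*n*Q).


Formula: eta = T * Va / (2 * pi * n * Q)
Step 1 — numerator = T * Va = 52307 * 4.99 = 261011.93
Step 2 — 2 * pi * n = 2 * pi * 2.05 = 12.88053
Step 3 — denominator = 12.88053 * 38572 = 496827.8
Step 4 — eta = 261011.93 / 496827.8 ≈ 0.52536 (5 s.f.)

0.52536


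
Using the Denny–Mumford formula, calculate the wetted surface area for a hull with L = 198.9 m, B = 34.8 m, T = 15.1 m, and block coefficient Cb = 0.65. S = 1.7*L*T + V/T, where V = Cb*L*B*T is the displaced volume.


Formula: S = 1.7*L*T + V/T with V = Cb*L*B*T, i.e. S = L * (1.7*T + Cb*B)
Step 1 — 1.7*T = 1.7 * 15.1 = 25.67 m
Step 2 — Cb*B = 0.65 * 34.8 = 22.62 m
Step 3 — 1.7*T + Cb*B = 25.67 + 22.62 = 48.29 m
Step 4 — S = 198.9 * 48.29 ≈ 9604.9 m^2 (5 s.f.)

9604.9 m^2


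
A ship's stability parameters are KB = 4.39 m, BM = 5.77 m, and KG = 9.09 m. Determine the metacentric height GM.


Formula: GM = KB + BM - KG
Step 1 — KM = KB + BM = 4.39 + 5.77 = 10.16 m
Step 2 — GM = KM - KG = 10.16 - 9.09 = 1.07 m

1.07 m


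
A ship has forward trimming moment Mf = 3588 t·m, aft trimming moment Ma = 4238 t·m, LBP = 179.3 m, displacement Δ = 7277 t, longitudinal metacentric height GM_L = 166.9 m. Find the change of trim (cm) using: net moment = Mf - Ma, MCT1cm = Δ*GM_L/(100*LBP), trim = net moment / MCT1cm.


Formula: net trimming moment = Mf - Ma; MCT1cm = Δ*GM_L/(100*LBP); trim = net moment / MCT1cm
Step 1 — net trimming moment = 3588 - 4238 = -650 t·m
Step 2 — MCT1cm = 7277 * 166.9 / (100 * 179.3) = 67.7374 t·m/cm
Step 3 — trim = -650 / 67.7374 ≈ -9.5959 cm (5 s.f.)

-9.5959 cm


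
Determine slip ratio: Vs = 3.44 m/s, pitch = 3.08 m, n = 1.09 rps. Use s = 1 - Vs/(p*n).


Formula: s = 1 - Vs / (p * n)
Step 1 — p * n = 3.08 * 1.09 = 3.3572
Step 2 — Vs / (p*n) = 3.44 / 3.3572 = 1.024663 (6 d.p.)
Step 3 — s = 1 - 1.024663 = -0.024663

-0.024663


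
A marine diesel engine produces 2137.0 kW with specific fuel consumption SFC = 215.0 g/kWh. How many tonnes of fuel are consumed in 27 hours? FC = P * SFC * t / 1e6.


Formula: FC (tonnes) = P * SFC * t / 1,000,000
Step 1 — P * SFC * t = 2137.0 * 215.0 * 27 = 12405285.0 g
Step 2 — FC (tonnes) = 12405285.0 / 1,000,000 ≈ 12.405 tonnes (5 s.f.)

12.405 tonnes


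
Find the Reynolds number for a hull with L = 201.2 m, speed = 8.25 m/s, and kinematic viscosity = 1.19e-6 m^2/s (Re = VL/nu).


Formula: Re = V * L / nu
Step 1 — V * L = 8.25 * 201.2 = 1659.9 m^2/s
Step 2 — Re = 1659.9 / 1.19e-6 = 1.39e+09

1.39e+09


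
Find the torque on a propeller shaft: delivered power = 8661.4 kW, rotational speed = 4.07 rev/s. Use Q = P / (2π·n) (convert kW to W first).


Formula: Q = P_W / (2 * pi * n)
Step 1 — P_W = 8661.4 kW * 1000 = 8661400.0 W
Step 2 — 2 * pi * n = 2 * pi * 4.07 = 25.572564
Step 3 — Q = 8661400.0 / 25.572564 ≈ 338700 N·m (5 s.f.)

338700 N·m


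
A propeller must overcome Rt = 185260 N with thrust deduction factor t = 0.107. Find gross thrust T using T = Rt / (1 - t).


Formula: T = Rt / (1 - t)
Step 1 — (1 - t) = 1 - 0.107 = 0.893
Step 2 — T = 185260 / 0.893 ≈ 207460 N (5 s.f.)

207460 N


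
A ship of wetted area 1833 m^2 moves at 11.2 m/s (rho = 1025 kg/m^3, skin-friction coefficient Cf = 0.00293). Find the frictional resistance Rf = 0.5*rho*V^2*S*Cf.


Formula: Rf = 0.5 * rho * V^2 * S * Cf
Step 1 — V^2 = 11.2^2 = 125.44
Step 2 — 0.5 * rho * V^2 = 0.5 * 1025 * 125.44 = 64288.0
Step 3 — Rf = 64288.0 * 1833 * 0.00293 ≈ 345270 N (5 s.f.)

345270 N


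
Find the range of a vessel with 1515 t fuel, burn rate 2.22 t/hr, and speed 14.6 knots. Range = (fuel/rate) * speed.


Formula: endurance = fuel / rate; range = endurance * speed
Step 1 — endurance = 1515 / 2.22 = 682.4324 hours
Step 2 — range = 682.4324 * 14.6 ≈ 9963.5 nautical miles (5 s.f.)

9963.5 NM


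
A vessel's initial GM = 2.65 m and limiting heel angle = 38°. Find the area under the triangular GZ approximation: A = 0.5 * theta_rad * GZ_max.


Formula: GZ_max = GM * sin(theta); Area = 0.5 * theta_rad * GZ_max
Step 1 — GZ_max = 2.65 * sin(38°) = 2.65 * 0.615661 = 1.631502 m
Step 2 — theta_rad = 38 * pi/180 = 0.663225 rad
Step 3 — Area = 0.5 * 0.663225 * 1.631502 ≈ 0.54103 m·rad (5 s.f.)

0.54103 m·rad


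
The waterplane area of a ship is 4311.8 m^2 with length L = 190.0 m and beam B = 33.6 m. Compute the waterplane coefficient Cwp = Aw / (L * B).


Formula: Cwp = Aw / (L * B)
Step 1 — L * B = 190.0 * 33.6 = 6384.0 m^2
Step 2 — Cwp = 4311.8 / 6384.0 ≈ 0.67541 (5 s.f.)

0.67541


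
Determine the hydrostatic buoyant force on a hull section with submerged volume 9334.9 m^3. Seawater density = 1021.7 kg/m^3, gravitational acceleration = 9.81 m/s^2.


Formula: Fb = rho * g * V
Substituting: Fb = 1021.7 * 9.81 * 9334.9
Intermediate: 1021.7 * 9.81 = 10022.877
Result: Fb = 10022.877 * 9334.9 ≈ 93563000 N (5 s.f.)

93563000 N


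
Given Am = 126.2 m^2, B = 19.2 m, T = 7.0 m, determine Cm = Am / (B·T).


Formula: Cm = Am / (B * T)
Step 1 — B * T = 19.2 * 7.0 = 134.4 m^2
Step 2 — Cm = 126.2 / 134.4 ≈ 0.93899 (5 s.f.)

0.93899


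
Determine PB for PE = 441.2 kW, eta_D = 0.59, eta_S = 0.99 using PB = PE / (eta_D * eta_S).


Formula: PB = PE / (eta_D * eta_S)
Step 1 — combined efficiency = eta_D * eta_S = 0.59 * 0.99 = 0.5841
Step 2 — PB = 441.2 / 0.5841 ≈ 755.35 kW (5 s.f.)

755.35 kW


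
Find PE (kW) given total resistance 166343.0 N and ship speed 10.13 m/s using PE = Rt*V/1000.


Formula: PE = Rt * V / 1000 (kW)
Step 1 — PE (W) = 166343.0 * 10.13 = 1685054.59 W
Step 2 — PE (kW) = 1685054.59 / 1000 ≈ 1685.1 kW (5 s.f.)

1685.1 kW


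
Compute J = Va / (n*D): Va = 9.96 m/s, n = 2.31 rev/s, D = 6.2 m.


Formula: J = Va / (n * D)
Step 1 — n * D = 2.31 * 6.2 = 14.322
Step 2 — J = 9.96 / 14.322 ≈ 0.69543 (5 s.f.)

0.69543


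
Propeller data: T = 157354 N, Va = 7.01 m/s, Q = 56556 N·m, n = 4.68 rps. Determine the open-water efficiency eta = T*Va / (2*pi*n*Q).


Formula: eta = T * Va / (2 * pi * n * Q)
Step 1 — numerator = T * Va = 157354 * 7.01 = 1103051.54
Step 2 — 2 * pi * n = 2 * pi * 4.68 = 29.405307
Step 3 — denominator = 29.405307 * 56556 = 1663046.54
Step 4 — eta = 1103051.54 / 1663046.54 ≈ 0.66327 (5 s.f.)

0.66327


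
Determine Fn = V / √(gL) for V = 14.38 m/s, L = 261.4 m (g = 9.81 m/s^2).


Formula: Fn = V / sqrt(g * L)
Step 1 — g * L = 9.81 * 261.4 = 2564.334
Step 2 — sqrt(g * L) = sqrt(2564.334) = 50.639254
Step 3 — Fn = 14.38 / 50.639254 ≈ 0.28397 (5 s.f.)

0.28397


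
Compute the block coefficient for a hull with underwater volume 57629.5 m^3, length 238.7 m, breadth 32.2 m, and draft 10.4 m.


Formula: Cb = V / (L * B * T)
Step 1 — L * B * T = 238.7 * 32.2 * 10.4 = 79935.856 m^3
Step 2 — Cb = 57629.5 / 79935.856 ≈ 0.72095 (5 s.f.)

0.72095


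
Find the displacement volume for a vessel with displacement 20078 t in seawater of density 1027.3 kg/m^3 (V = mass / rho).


Formula: V = mass / rho
Step 1 — convert tonnes to kg: 20078 t * 1000 = 20078000 kg
Step 2 — V = 20078000 / 1027.3 ≈ 19544 m^3 (5 s.f.)

19544 m^3


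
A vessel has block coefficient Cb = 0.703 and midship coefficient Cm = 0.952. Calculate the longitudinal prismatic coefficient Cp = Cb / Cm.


Formula: Cp = Cb / Cm
Substituting: Cp = 0.703 / 0.952
Result: Cp ≈ 0.73845 (5 s.f.)

0.73845


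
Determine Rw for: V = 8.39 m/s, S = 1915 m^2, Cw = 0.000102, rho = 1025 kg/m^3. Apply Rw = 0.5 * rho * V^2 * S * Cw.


Formula: Rw = 0.5 * rho * V^2 * S * Cw
Step 1 — V^2 = 8.39^2 = 70.3921
Step 2 — 0.5 * rho * V^2 = 0.5 * 1025 * 70.3921 = 36075.95125
Step 3 — Rw = 36075.95125 * 1915 * 0.000102 ≈ 7046.7 N (5 s.f.)

7046.7 N


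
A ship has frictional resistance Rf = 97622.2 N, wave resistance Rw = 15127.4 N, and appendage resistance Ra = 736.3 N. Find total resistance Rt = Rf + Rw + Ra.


Formula: Rt = Rf + Rw + Ra
Substituting: Rt = 97622.2 + 15127.4 + 736.3
Result: Rt = 113485.9 N

113485.9 N


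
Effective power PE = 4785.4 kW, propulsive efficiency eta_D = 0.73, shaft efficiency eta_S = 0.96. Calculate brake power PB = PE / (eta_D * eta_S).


Formula: PB = PE / (eta_D * eta_S)
Step 1 — combined efficiency = eta_D * eta_S = 0.73 * 0.96 = 0.7008
Step 2 — PB = 4785.4 / 0.7008 ≈ 6828.5 kW (5 s.f.)

6828.5 kW


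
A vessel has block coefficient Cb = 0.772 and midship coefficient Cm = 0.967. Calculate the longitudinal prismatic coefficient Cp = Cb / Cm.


Formula: Cp = Cb / Cm
Substituting: Cp = 0.772 / 0.967
Result: Cp ≈ 0.79835 (5 s.f.)

0.79835


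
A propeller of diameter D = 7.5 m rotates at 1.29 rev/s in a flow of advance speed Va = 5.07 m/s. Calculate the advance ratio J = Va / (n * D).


Formula: J = Va / (n * D)
Step 1 — n * D = 1.29 * 7.5 = 9.675
Step 2 — J = 5.07 / 9.675 ≈ 0.52403 (5 s.f.)

0.52403


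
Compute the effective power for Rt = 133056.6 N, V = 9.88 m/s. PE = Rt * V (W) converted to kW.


Formula: PE = Rt * V / 1000 (kW)
Step 1 — PE (W) = 133056.6 * 9.88 = 1314599.208 W
Step 2 — PE (kW) = 1314599.208 / 1000 ≈ 1314.6 kW (5 s.f.)

1314.6 kW


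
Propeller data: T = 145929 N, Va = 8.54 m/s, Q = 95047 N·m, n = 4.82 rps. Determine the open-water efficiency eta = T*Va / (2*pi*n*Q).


Formula: eta = T * Va / (2 * pi * n * Q)
Step 1 — numerator = T * Va = 145929 * 8.54 = 1246233.66
Step 2 — 2 * pi * n = 2 * pi * 4.82 = 30.284953
Step 3 — denominator = 30.284953 * 95047 = 2878493.93
Step 4 — eta = 1246233.66 / 2878493.93 ≈ 0.43295 (5 s.f.)

0.43295


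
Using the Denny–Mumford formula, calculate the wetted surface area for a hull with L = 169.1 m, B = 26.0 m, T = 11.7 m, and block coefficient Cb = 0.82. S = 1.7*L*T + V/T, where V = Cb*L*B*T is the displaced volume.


Formula: S = 1.7*L*T + V/T with V = Cb*L*B*T, i.e. S = L * (1.7*T + Cb*B)
Step 1 — 1.7*T = 1.7 * 11.7 = 19.89 m
Step 2 — Cb*B = 0.82 * 26.0 = 21.32 m
Step 3 — 1.7*T + Cb*B = 19.89 + 21.32 = 41.21 m
Step 4 — S = 169.1 * 41.21 ≈ 6968.6 m^2 (5 s.f.)

6968.6 m^2


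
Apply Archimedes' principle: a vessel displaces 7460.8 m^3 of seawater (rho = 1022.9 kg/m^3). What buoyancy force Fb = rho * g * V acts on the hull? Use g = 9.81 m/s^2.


Formula: Fb = rho * g * V
Substituting: Fb = 1022.9 * 9.81 * 7460.8
Intermediate: 1022.9 * 9.81 = 10034.649
Result: Fb = 10034.649 * 7460.8 ≈ 74867000 N (5 s.f.)

74867000 N


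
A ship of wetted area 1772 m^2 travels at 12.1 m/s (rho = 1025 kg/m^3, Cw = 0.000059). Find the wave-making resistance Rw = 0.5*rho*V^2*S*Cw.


Formula: Rw = 0.5 * rho * V^2 * S * Cw
Step 1 — V^2 = 12.1^2 = 146.41
Step 2 — 0.5 * rho * V^2 = 0.5 * 1025 * 146.41 = 75035.125
Step 3 — Rw = 75035.125 * 1772 * 0.000059 ≈ 7844.8 N (5 s.f.)

7844.8 N


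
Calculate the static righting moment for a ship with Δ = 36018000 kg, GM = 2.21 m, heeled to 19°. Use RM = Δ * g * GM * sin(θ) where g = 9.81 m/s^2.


Formula: GZ = GM * sin(theta); RM = disp * g * GZ
Step 1 — GZ = 2.21 * sin(19°) = 2.21 * 0.325568 = 0.719505 m
Step 2 — RM = 36018000 * 9.81 * 0.719505 ≈ 254230000 N·m (5 s.f.)

254230000 N·m


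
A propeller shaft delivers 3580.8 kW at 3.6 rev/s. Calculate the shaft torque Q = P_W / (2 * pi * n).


Formula: Q = P_W / (2 * pi * n)
Step 1 — P_W = 3580.8 kW * 1000 = 3580800.0 W
Step 2 — 2 * pi * n = 2 * pi * 3.6 = 22.619467
Step 3 — Q = 3580800.0 / 22.619467 ≈ 158310 N·m (5 s.f.)

158310 N·m


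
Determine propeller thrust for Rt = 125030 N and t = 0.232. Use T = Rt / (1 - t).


Formula: T = Rt / (1 - t)
Step 1 — (1 - t) = 1 - 0.232 = 0.768
Step 2 — T = 125030 / 0.768 ≈ 162800 N (5 s.f.)

162800 N


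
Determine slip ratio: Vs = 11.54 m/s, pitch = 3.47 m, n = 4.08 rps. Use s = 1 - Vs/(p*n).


Formula: s = 1 - Vs / (p * n)
Step 1 — p * n = 3.47 * 4.08 = 14.1576
Step 2 — Vs / (p*n) = 11.54 / 14.1576 = 0.81511 (6 d.p.)
Step 3 — s = 1 - 0.81511 = 0.18489

0.18489


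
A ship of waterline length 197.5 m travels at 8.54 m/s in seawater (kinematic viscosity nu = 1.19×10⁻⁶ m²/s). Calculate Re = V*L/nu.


Formula: Re = V * L / nu
Step 1 — V * L = 8.54 * 197.5 = 1686.65 m^2/s
Step 2 — Re = 1686.65 / 1.19e-6 = 1.42e+09

1.42e+09


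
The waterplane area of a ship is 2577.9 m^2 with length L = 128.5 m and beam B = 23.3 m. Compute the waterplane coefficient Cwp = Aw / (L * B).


Formula: Cwp = Aw / (L * B)
Step 1 — L * B = 128.5 * 23.3 = 2994.05 m^2
Step 2 — Cwp = 2577.9 / 2994.05 ≈ 0.86101 (5 s.f.)

0.86101


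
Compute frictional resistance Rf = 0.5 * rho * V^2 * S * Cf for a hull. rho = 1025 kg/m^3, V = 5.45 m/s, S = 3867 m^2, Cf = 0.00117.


Formula: Rf = 0.5 * rho * V^2 * S * Cf
Step 1 — V^2 = 5.45^2 = 29.7025
Step 2 — 0.5 * rho * V^2 = 0.5 * 1025 * 29.7025 = 15222.53125
Step 3 — Rf = 15222.53125 * 3867 * 0.00117 ≈ 68873 N (5 s.f.)

68873 N


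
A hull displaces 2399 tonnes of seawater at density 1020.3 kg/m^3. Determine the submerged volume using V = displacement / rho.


Formula: V = mass / rho
Step 1 — convert tonnes to kg: 2399 t * 1000 = 2399000 kg
Step 2 — V = 2399000 / 1020.3 ≈ 2351.3 m^3 (5 s.f.)

2351.3 m^3


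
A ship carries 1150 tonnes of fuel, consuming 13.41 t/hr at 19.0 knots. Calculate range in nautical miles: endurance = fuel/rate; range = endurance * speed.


Formula: endurance = fuel / rate; range = endurance * speed
Step 1 — endurance = 1150 / 13.41 = 85.7569 hours
Step 2 — range = 85.7569 * 19.0 ≈ 1629.4 nautical miles (5 s.f.)

1629.4 NM


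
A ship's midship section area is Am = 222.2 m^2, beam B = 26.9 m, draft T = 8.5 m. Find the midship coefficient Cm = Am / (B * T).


Formula: Cm = Am / (B * T)
Step 1 — B * T = 26.9 * 8.5 = 228.65 m^2
Step 2 — Cm = 222.2 / 228.65 ≈ 0.97179 (5 s.f.)

0.97179


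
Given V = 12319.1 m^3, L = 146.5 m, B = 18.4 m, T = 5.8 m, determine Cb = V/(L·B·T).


Formula: Cb = V / (L * B * T)
Step 1 — L * B * T = 146.5 * 18.4 * 5.8 = 15634.48 m^3
Step 2 — Cb = 12319.1 / 15634.48 ≈ 0.78794 (5 s.f.)

0.78794


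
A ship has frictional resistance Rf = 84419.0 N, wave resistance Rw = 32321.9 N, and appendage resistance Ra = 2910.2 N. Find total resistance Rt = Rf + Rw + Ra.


Formula: Rt = Rf + Rw + Ra
Substituting: Rt = 84419.0 + 32321.9 + 2910.2
Result: Rt = 119651.1 N

119651.1 N


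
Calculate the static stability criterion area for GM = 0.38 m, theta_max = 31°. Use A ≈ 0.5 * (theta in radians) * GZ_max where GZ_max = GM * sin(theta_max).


Formula: GZ_max = GM * sin(theta); Area = 0.5 * theta_rad * GZ_max
Step 1 — GZ_max = 0.38 * sin(31°) = 0.38 * 0.515038 = 0.195714 m
Step 2 — theta_rad = 31 * pi/180 = 0.541052 rad
Step 3 — Area = 0.5 * 0.541052 * 0.195714 ≈ 0.052946 m·rad (5 s.f.)

0.052946 m·rad


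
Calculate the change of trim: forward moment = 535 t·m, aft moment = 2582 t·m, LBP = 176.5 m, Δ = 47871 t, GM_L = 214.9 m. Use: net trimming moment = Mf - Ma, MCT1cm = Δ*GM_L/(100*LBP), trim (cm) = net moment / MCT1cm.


Formula: net trimming moment = Mf - Ma; MCT1cm = Δ*GM_L/(100*LBP); trim = net moment / MCT1cm
Step 1 — net trimming moment = 535 - 2582 = -2047 t·m
Step 2 — MCT1cm = 47871 * 214.9 / (100 * 176.5) = 582.8599 t·m/cm
Step 3 — trim = -2047 / 582.8599 ≈ -3.5120 cm (5 s.f.)

-3.5120 cm


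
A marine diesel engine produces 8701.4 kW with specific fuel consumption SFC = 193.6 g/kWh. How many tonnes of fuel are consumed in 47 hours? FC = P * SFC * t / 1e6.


Formula: FC (tonnes) = P * SFC * t / 1,000,000
Step 1 — P * SFC * t = 8701.4 * 193.6 * 47 = 79175778.88 g
Step 2 — FC (tonnes) = 79175778.88 / 1,000,000 ≈ 79.176 tonnes (5 s.f.)

79.176 tonnes


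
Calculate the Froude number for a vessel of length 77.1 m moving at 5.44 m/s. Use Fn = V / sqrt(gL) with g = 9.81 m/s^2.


Formula: Fn = V / sqrt(g * L)
Step 1 — g * L = 9.81 * 77.1 = 756.351
Step 2 — sqrt(g * L) = sqrt(756.351) = 27.501836
Step 3 — Fn = 5.44 / 27.501836 ≈ 0.19780 (5 s.f.)

0.19780


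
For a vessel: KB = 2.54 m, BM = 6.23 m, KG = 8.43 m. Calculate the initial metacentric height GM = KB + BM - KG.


Formula: GM = KB + BM - KG
Step 1 — KM = KB + BM = 2.54 + 6.23 = 8.77 m
Step 2 — GM = KM - KG = 8.77 - 8.43 = 0.34 m

0.34 m


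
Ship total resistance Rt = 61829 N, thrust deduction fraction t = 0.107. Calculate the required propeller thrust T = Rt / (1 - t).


Formula: T = Rt / (1 - t)
Step 1 — (1 - t) = 1 - 0.107 = 0.893
Step 2 — T = 61829 / 0.893 ≈ 69237 N (5 s.f.)

69237 N


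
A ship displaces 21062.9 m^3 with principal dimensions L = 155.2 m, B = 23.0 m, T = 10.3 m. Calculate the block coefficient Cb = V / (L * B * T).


Formula: Cb = V / (L * B * T)
Step 1 — L * B * T = 155.2 * 23.0 * 10.3 = 36766.88 m^3
Step 2 — Cb = 21062.9 / 36766.88 ≈ 0.57288 (5 s.f.)

0.57288


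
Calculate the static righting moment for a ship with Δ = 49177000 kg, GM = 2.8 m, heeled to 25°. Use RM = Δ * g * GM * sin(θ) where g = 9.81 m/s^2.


Formula: GZ = GM * sin(theta); RM = disp * g * GZ
Step 1 — GZ = 2.8 * sin(25°) = 2.8 * 0.422618 = 1.18333 m
Step 2 — RM = 49177000 * 9.81 * 1.18333 ≈ 570870000 N·m (5 s.f.)

570870000 N·m


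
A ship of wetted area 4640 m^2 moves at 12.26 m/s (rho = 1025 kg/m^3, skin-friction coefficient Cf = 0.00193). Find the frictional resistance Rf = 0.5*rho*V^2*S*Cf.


Formula: Rf = 0.5 * rho * V^2 * S * Cf
Step 1 — V^2 = 12.26^2 = 150.3076
Step 2 — 0.5 * rho * V^2 = 0.5 * 1025 * 150.3076 = 77032.645
Step 3 — Rf = 77032.645 * 4640 * 0.00193 ≈ 689840 N (5 s.f.)

689840 N


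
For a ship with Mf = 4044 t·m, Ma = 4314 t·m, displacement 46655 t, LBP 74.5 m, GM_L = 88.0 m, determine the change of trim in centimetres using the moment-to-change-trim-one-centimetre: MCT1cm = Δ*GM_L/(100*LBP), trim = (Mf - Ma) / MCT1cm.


Formula: net trimming moment = Mf - Ma; MCT1cm = Δ*GM_L/(100*LBP); trim = net moment / MCT1cm
Step 1 — net trimming moment = 4044 - 4314 = -270 t·m
Step 2 — MCT1cm = 46655 * 88.0 / (100 * 74.5) = 551.0926 t·m/cm
Step 3 — trim = -270 / 551.0926 ≈ -0.48994 cm (5 s.f.)

-0.48994 cm


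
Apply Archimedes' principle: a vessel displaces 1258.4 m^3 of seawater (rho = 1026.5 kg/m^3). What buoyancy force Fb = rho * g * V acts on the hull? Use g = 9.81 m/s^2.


Formula: Fb = rho * g * V
Substituting: Fb = 1026.5 * 9.81 * 1258.4
Intermediate: 1026.5 * 9.81 = 10069.965
Result: Fb = 10069.965 * 1258.4 ≈ 12672000 N (5 s.f.)

12672000 N


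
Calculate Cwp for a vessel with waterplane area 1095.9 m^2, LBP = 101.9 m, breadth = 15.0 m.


Formula: Cwp = Aw / (L * B)
Step 1 — L * B = 101.9 * 15.0 = 1528.5 m^2
Step 2 — Cwp = 1095.9 / 1528.5 ≈ 0.71698 (5 s.f.)

0.71698


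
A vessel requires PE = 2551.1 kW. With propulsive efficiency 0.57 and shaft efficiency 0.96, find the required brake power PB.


Formula: PB = PE / (eta_D * eta_S)
Step 1 — combined efficiency = eta_D * eta_S = 0.57 * 0.96 = 0.5472
Step 2 — PB = 2551.1 / 0.5472 ≈ 4662.1 kW (5 s.f.)

4662.1 kW


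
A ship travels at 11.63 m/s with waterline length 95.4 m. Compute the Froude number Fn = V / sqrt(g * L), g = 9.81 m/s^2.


Formula: Fn = V / sqrt(g * L)
Step 1 — g * L = 9.81 * 95.4 = 935.874
Step 2 — sqrt(g * L) = sqrt(935.874) = 30.592058
Step 3 — Fn = 11.63 / 30.592058 ≈ 0.38016 (5 s.f.)

0.38016


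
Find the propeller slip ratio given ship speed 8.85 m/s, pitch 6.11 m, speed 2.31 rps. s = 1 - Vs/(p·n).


Formula: s = 1 - Vs / (p * n)
Step 1 — p * n = 6.11 * 2.31 = 14.1141
Step 2 — Vs / (p*n) = 8.85 / 14.1141 = 0.627033 (6 d.p.)
Step 3 — s = 1 - 0.627033 = 0.372967

0.372967


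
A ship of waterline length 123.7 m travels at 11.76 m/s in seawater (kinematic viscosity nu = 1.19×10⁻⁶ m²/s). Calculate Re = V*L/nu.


Formula: Re = V * L / nu
Step 1 — V * L = 11.76 * 123.7 = 1454.712 m^2/s
Step 2 — Re = 1454.712 / 1.19e-6 = 1.22e+09

1.22e+09


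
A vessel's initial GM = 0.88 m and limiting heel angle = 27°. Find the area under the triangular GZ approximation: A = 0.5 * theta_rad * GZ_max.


Formula: GZ_max = GM * sin(theta); Area = 0.5 * theta_rad * GZ_max
Step 1 — GZ_max = 0.88 * sin(27°) = 0.88 * 0.45399 = 0.399511 m
Step 2 — theta_rad = 27 * pi/180 = 0.471239 rad
Step 3 — Area = 0.5 * 0.471239 * 0.399511 ≈ 0.094133 m·rad (5 s.f.)

0.094133 m·rad


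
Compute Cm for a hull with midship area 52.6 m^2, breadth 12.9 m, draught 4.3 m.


Formula: Cm = Am / (B * T)
Step 1 — B * T = 12.9 * 4.3 = 55.47 m^2
Step 2 — Cm = 52.6 / 55.47 ≈ 0.94826 (5 s.f.)

0.94826


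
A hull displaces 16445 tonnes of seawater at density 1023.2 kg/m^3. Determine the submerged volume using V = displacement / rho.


Formula: V = mass / rho
Step 1 — convert tonnes to kg: 16445 t * 1000 = 16445000 kg
Step 2 — V = 16445000 / 1023.2 ≈ 16072 m^3 (5 s.f.)

16072 m^3


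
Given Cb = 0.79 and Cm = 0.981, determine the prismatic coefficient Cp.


Formula: Cp = Cb / Cm
Substituting: Cp = 0.79 / 0.981
Result: Cp ≈ 0.80530 (5 s.f.)

0.80530


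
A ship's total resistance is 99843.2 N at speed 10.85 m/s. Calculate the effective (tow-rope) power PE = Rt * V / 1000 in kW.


Formula: PE = Rt * V / 1000 (kW)
Step 1 — PE (W) = 99843.2 * 10.85 = 1083298.72 W
Step 2 — PE (kW) = 1083298.72 / 1000 ≈ 1083.3 kW (5 s.f.)

1083.3 kW


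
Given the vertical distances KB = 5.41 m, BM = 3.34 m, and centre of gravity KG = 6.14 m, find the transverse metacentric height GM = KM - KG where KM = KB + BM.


Formula: GM = KB + BM - KG
Step 1 — KM = KB + BM = 5.41 + 3.34 = 8.75 m
Step 2 — GM = KM - KG = 8.75 - 6.14 = 2.61 m

2.61 m


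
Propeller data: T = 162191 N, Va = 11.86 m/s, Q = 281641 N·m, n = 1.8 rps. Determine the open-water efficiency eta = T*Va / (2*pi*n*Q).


Formula: eta = T * Va / (2 * pi * n * Q)
Step 1 — numerator = T * Va = 162191 * 11.86 = 1923585.26
Step 2 — 2 * pi * n = 2 * pi * 1.8 = 11.309734
Step 3 — denominator = 11.309734 * 281641 = 3185284.79
Step 4 — eta = 1923585.26 / 3185284.79 ≈ 0.60390 (5 s.f.)

0.60390


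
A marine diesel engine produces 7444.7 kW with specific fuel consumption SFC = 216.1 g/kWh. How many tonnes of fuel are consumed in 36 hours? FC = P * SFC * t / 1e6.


Formula: FC (tonnes) = P * SFC * t / 1,000,000
Step 1 — P * SFC * t = 7444.7 * 216.1 * 36 = 57916788.12 g
Step 2 — FC (tonnes) = 57916788.12 / 1,000,000 ≈ 57.917 tonnes (5 s.f.)

57.917 tonnes


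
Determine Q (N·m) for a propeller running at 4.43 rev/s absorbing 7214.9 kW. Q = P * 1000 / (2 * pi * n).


Formula: Q = P_W / (2 * pi * n)
Step 1 — P_W = 7214.9 kW * 1000 = 7214900.0 W
Step 2 — 2 * pi * n = 2 * pi * 4.43 = 27.834511
Step 3 — Q = 7214900.0 / 27.834511 ≈ 259210 N·m (5 s.f.)

259210 N·m


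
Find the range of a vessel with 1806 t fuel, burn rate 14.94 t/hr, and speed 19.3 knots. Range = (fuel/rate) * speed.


Formula: endurance = fuel / rate; range = endurance * speed
Step 1 — endurance = 1806 / 14.94 = 120.8835 hours
Step 2 — range = 120.8835 * 19.3 ≈ 2333.1 nautical miles (5 s.f.)

2333.1 NM


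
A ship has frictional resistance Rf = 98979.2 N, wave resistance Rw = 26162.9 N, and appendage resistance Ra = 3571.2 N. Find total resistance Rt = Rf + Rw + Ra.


Formula: Rt = Rf + Rw + Ra
Substituting: Rt = 98979.2 + 26162.9 + 3571.2
Result: Rt = 128713.3 N

128713.3 N


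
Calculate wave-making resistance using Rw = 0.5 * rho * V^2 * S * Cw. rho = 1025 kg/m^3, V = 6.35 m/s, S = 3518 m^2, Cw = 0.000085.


Formula: Rw = 0.5 * rho * V^2 * S * Cw
Step 1 — V^2 = 6.35^2 = 40.3225
Step 2 — 0.5 * rho * V^2 = 0.5 * 1025 * 40.3225 = 20665.28125
Step 3 — Rw = 20665.28125 * 3518 * 0.000085 ≈ 6179.5 N (5 s.f.)

6179.5 N


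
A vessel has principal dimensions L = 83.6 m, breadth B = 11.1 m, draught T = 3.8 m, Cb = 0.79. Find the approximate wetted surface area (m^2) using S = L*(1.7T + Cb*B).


Formula: S = 1.7*L*T + V/T with V = Cb*L*B*T, i.e. S = L * (1.7*T + Cb*B)
Step 1 — 1.7*T = 1.7 * 3.8 = 6.46 m
Step 2 — Cb*B = 0.79 * 11.1 = 8.769 m
Step 3 — 1.7*T + Cb*B = 6.46 + 8.769 = 15.229 m
Step 4 — S = 83.6 * 15.229 ≈ 1273.1 m^2 (5 s.f.)

1273.1 m^2


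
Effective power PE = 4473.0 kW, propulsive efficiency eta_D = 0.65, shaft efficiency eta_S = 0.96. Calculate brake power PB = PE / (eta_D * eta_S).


Formula: PB = PE / (eta_D * eta_S)
Step 1 — combined efficiency = eta_D * eta_S = 0.65 * 0.96 = 0.624
Step 2 — PB = 4473.0 / 0.624 ≈ 7168.3 kW (5 s.f.)

7168.3 kW


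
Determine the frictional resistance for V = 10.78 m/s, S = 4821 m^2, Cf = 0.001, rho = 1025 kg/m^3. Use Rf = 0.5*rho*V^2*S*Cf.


Formula: Rf = 0.5 * rho * V^2 * S * Cf
Step 1 — V^2 = 10.78^2 = 116.2084
Step 2 — 0.5 * rho * V^2 = 0.5 * 1025 * 116.2084 = 59556.805
Step 3 — Rf = 59556.805 * 4821 * 0.001 ≈ 287120 N (5 s.f.)

287120 N


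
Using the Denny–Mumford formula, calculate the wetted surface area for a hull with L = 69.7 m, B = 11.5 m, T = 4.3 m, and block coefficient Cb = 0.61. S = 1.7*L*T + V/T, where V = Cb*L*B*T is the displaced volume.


Formula: S = 1.7*L*T + V/T with V = Cb*L*B*T, i.e. S = L * (1.7*T + Cb*B)
Step 1 — 1.7*T = 1.7 * 4.3 = 7.31 m
Step 2 — Cb*B = 0.61 * 11.5 = 7.015 m
Step 3 — 1.7*T + Cb*B = 7.31 + 7.015 = 14.325 m
Step 4 — S = 69.7 * 14.325 ≈ 998.45 m^2 (5 s.f.)

998.45 m^2


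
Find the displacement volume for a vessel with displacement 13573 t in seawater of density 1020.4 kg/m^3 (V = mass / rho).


Formula: V = mass / rho
Step 1 — convert tonnes to kg: 13573 t * 1000 = 13573000 kg
Step 2 — V = 13573000 / 1020.4 ≈ 13302 m^3 (5 s.f.)

13302 m^3


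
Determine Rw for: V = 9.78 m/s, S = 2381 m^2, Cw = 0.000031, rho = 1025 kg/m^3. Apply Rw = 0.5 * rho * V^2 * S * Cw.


Formula: Rw = 0.5 * rho * V^2 * S * Cw
Step 1 — V^2 = 9.78^2 = 95.6484
Step 2 — 0.5 * rho * V^2 = 0.5 * 1025 * 95.6484 = 49019.805
Step 3 — Rw = 49019.805 * 2381 * 0.000031 ≈ 3618.2 N (5 s.f.)

3618.2 N


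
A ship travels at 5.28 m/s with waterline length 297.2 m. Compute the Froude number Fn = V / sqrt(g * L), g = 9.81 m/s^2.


Formula: Fn = V / sqrt(g * L)
Step 1 — g * L = 9.81 * 297.2 = 2915.532
Step 2 — sqrt(g * L) = sqrt(2915.532) = 53.995666
Step 3 — Fn = 5.28 / 53.995666 ≈ 0.097786 (5 s.f.)

0.097786


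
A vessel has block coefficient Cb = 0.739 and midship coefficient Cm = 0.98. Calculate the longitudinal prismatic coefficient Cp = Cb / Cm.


Formula: Cp = Cb / Cm
Substituting: Cp = 0.739 / 0.98
Result: Cp ≈ 0.75408 (5 s.f.)

0.75408


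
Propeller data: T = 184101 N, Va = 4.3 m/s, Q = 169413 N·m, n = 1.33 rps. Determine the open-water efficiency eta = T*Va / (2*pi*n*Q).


Formula: eta = T * Va / (2 * pi * n * Q)
Step 1 — numerator = T * Va = 184101 * 4.3 = 791634.3
Step 2 — 2 * pi * n = 2 * pi * 1.33 = 8.356636
Step 3 — denominator = 8.356636 * 169413 = 1415722.77
Step 4 — eta = 791634.3 / 1415722.77 ≈ 0.55917 (5 s.f.)

0.55917


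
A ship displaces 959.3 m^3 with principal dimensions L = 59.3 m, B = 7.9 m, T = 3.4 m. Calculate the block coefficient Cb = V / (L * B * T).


Formula: Cb = V / (L * B * T)
Step 1 — L * B * T = 59.3 * 7.9 * 3.4 = 1592.798 m^3
Step 2 — Cb = 959.3 / 1592.798 ≈ 0.60227 (5 s.f.)

0.60227


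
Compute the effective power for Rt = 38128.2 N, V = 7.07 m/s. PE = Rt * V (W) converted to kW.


Formula: PE = Rt * V / 1000 (kW)
Step 1 — PE (W) = 38128.2 * 7.07 = 269566.374 W
Step 2 — PE (kW) = 269566.374 / 1000 ≈ 269.57 kW (5 s.f.)

269.57 kW


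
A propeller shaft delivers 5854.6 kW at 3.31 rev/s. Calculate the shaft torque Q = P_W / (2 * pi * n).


Formula: Q = P_W / (2 * pi * n)
Step 1 — P_W = 5854.6 kW * 1000 = 5854600.0 W
Step 2 — 2 * pi * n = 2 * pi * 3.31 = 20.797343
Step 3 — Q = 5854600.0 / 20.797343 ≈ 281510 N·m (5 s.f.)

281510 N·m


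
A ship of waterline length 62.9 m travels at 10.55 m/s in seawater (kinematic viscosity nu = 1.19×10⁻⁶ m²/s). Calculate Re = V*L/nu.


Formula: Re = V * L / nu
Step 1 — V * L = 10.55 * 62.9 = 663.595 m^2/s
Step 2 — Re = 663.595 / 1.19e-6 = 5.58e+08

5.58e+08


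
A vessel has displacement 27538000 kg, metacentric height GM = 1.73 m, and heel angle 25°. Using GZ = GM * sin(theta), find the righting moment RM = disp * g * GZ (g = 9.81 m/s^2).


Formula: GZ = GM * sin(theta); RM = disp * g * GZ
Step 1 — GZ = 1.73 * sin(25°) = 1.73 * 0.422618 = 0.731129 m
Step 2 — RM = 27538000 * 9.81 * 0.731129 ≈ 197510000 N·m (5 s.f.)

197510000 N·m


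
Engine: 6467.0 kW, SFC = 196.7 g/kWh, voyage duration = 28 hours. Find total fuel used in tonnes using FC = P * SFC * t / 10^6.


Formula: FC (tonnes) = P * SFC * t / 1,000,000
Step 1 — P * SFC * t = 6467.0 * 196.7 * 28 = 35617649.2 g
Step 2 — FC (tonnes) = 35617649.2 / 1,000,000 ≈ 35.618 tonnes (5 s.f.)

35.618 tonnes


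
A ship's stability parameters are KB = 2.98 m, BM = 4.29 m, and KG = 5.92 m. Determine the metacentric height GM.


Formula: GM = KB + BM - KG
Step 1 — KM = KB + BM = 2.98 + 4.29 = 7.27 m
Step 2 — GM = KM - KG = 7.27 - 5.92 = 1.35 m

1.35 m


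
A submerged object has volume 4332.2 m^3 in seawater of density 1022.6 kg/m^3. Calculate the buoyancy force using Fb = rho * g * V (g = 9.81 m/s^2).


Formula: Fb = rho * g * V
Substituting: Fb = 1022.6 * 9.81 * 4332.2
Intermediate: 1022.6 * 9.81 = 10031.706
Result: Fb = 10031.706 * 4332.2 ≈ 43459000 N (5 s.f.)

43459000 N


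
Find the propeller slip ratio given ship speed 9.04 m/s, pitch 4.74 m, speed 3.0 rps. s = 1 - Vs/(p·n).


Formula: s = 1 - Vs / (p * n)
Step 1 — p * n = 4.74 * 3.0 = 14.22
Step 2 — Vs / (p*n) = 9.04 / 14.22 = 0.635724 (6 d.p.)
Step 3 — s = 1 - 0.635724 = 0.364276

0.364276


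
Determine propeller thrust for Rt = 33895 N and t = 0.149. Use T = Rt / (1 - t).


Formula: T = Rt / (1 - t)
Step 1 — (1 - t) = 1 - 0.149 = 0.851
Step 2 — T = 33895 / 0.851 ≈ 39830 N (5 s.f.)

39830 N


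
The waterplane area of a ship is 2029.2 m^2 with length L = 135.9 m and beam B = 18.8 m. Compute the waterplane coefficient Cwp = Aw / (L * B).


Formula: Cwp = Aw / (L * B)
Step 1 — L * B = 135.9 * 18.8 = 2554.92 m^2
Step 2 — Cwp = 2029.2 / 2554.92 ≈ 0.79423 (5 s.f.)

0.79423


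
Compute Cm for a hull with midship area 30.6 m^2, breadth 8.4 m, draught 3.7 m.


Formula: Cm = Am / (B * T)
Step 1 — B * T = 8.4 * 3.7 = 31.08 m^2
Step 2 — Cm = 30.6 / 31.08 ≈ 0.98456 (5 s.f.)

0.98456


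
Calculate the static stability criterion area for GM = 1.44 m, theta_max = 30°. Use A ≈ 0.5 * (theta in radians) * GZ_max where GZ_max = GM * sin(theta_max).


Formula: GZ_max = GM * sin(theta); Area = 0.5 * theta_rad * GZ_max
Step 1 — GZ_max = 1.44 * sin(30°) = 1.44 * 0.5 = 0.72 m
Step 2 — theta_rad = 30 * pi/180 = 0.523599 rad
Step 3 — Area = 0.5 * 0.523599 * 0.72 ≈ 0.18850 m·rad (5 s.f.)

0.18850 m·rad


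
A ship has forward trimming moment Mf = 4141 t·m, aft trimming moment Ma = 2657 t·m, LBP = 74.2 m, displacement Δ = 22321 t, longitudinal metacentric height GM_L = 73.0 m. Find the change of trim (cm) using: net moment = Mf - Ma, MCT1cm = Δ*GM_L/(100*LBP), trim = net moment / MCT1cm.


Formula: net trimming moment = Mf - Ma; MCT1cm = Δ*GM_L/(100*LBP); trim = net moment / MCT1cm
Step 1 — net trimming moment = 4141 - 2657 = 1484 t·m
Step 2 — MCT1cm = 22321 * 73.0 / (100 * 74.2) = 219.6001 t·m/cm
Step 3 — trim = 1484 / 219.6001 ≈ 6.7577 cm (5 s.f.)

6.7577 cm


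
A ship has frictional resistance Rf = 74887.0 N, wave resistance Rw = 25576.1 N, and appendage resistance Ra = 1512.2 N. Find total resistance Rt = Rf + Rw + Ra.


Formula: Rt = Rf + Rw + Ra
Substituting: Rt = 74887.0 + 25576.1 + 1512.2
Result: Rt = 101975.3 N

101975.3 N


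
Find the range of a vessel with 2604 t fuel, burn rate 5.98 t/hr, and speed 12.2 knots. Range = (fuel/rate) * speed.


Formula: endurance = fuel / rate; range = endurance * speed
Step 1 — endurance = 2604 / 5.98 = 435.4515 hours
Step 2 — range = 435.4515 * 12.2 ≈ 5312.5 nautical miles (5 s.f.)

5312.5 NM


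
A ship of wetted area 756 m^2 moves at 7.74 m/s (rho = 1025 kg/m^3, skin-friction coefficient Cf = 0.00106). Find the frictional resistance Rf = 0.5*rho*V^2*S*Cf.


Formula: Rf = 0.5 * rho * V^2 * S * Cf
Step 1 — V^2 = 7.74^2 = 59.9076
Step 2 — 0.5 * rho * V^2 = 0.5 * 1025 * 59.9076 = 30702.645
Step 3 — Rf = 30702.645 * 756 * 0.00106 ≈ 24604 N (5 s.f.)

24604 N


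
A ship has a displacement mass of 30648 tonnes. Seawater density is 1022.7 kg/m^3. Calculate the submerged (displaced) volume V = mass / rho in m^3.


Formula: V = mass / rho
Step 1 — convert tonnes to kg: 30648 t * 1000 = 30648000 kg
Step 2 — V = 30648000 / 1022.7 ≈ 29968 m^3 (5 s.f.)

29968 m^3


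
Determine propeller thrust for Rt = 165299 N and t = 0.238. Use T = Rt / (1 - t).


Formula: T = Rt / (1 - t)
Step 1 — (1 - t) = 1 - 0.238 = 0.762
Step 2 — T = 165299 / 0.762 ≈ 216930 N (5 s.f.)

216930 N


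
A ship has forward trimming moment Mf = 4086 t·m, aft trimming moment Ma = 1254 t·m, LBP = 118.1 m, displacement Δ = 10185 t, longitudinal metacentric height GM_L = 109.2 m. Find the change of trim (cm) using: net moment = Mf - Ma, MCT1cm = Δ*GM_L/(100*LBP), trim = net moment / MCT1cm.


Formula: net trimming moment = Mf - Ma; MCT1cm = Δ*GM_L/(100*LBP); trim = net moment / MCT1cm
Step 1 — net trimming moment = 4086 - 1254 = 2832 t·m
Step 2 — MCT1cm = 10185 * 109.2 / (100 * 118.1) = 94.1746 t·m/cm
Step 3 — trim = 2832 / 94.1746 ≈ 30.072 cm (5 s.f.)

30.072 cm


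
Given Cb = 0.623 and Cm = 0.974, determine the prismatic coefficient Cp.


Formula: Cp = Cb / Cm
Substituting: Cp = 0.623 / 0.974
Result: Cp ≈ 0.63963 (5 s.f.)

0.63963


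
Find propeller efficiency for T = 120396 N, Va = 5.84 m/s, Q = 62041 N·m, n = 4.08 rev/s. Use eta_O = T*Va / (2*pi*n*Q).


Formula: eta = T * Va / (2 * pi * n * Q)
Step 1 — numerator = T * Va = 120396 * 5.84 = 703112.64
Step 2 — 2 * pi * n = 2 * pi * 4.08 = 25.635396
Step 3 — denominator = 25.635396 * 62041 = 1590445.6
Step 4 — eta = 703112.64 / 1590445.6 ≈ 0.44209 (5 s.f.)

0.44209


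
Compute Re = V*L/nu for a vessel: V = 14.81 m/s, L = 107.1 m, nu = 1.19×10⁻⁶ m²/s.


Formula: Re = V * L / nu
Step 1 — V * L = 14.81 * 107.1 = 1586.151 m^2/s
Step 2 — Re = 1586.151 / 1.19e-6 = 1.33e+09

1.33e+09


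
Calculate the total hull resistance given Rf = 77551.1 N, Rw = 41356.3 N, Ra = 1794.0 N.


Formula: Rt = Rf + Rw + Ra
Substituting: Rt = 77551.1 + 41356.3 + 1794.0
Result: Rt = 120701.4 N

120701.4 N


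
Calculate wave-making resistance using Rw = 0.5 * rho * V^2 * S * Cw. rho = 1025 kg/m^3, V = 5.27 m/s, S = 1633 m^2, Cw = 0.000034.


Formula: Rw = 0.5 * rho * V^2 * S * Cw
Step 1 — V^2 = 5.27^2 = 27.7729
Step 2 — 0.5 * rho * V^2 = 0.5 * 1025 * 27.7729 = 14233.61125
Step 3 — Rw = 14233.61125 * 1633 * 0.000034 ≈ 790.28 N (5 s.f.)

790.28 N


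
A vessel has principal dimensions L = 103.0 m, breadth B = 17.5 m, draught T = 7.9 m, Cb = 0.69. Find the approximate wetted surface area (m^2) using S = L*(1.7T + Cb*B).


Formula: S = 1.7*L*T + V/T with V = Cb*L*B*T, i.e. S = L * (1.7*T + Cb*B)
Step 1 — 1.7*T = 1.7 * 7.9 = 13.43 m
Step 2 — Cb*B = 0.69 * 17.5 = 12.075 m
Step 3 — 1.7*T + Cb*B = 13.43 + 12.075 = 25.505 m
Step 4 — S = 103.0 * 25.505 ≈ 2627.0 m^2 (5 s.f.)

2627.0 m^2
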